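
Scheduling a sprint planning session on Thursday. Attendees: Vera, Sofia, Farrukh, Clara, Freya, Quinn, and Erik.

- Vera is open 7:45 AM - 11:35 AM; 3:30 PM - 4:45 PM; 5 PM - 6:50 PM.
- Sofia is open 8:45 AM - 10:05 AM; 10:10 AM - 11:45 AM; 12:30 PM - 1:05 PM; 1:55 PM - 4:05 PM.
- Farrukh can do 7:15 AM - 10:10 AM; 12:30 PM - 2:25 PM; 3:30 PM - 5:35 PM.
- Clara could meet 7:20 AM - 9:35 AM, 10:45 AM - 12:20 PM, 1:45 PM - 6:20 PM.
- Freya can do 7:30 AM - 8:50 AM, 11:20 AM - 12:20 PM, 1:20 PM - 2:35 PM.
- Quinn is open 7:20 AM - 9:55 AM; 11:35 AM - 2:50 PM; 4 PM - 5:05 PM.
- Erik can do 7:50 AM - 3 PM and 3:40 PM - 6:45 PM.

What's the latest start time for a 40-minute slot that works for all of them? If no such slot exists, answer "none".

Vera ∩ Sofia: 08:45-10:05, 10:10-11:35, 15:30-16:05.
Vera ∩ Sofia ∩ Farrukh: 08:45-10:05, 15:30-16:05.
Vera ∩ Sofia ∩ Farrukh ∩ Clara: 08:45-09:35, 15:30-16:05.
Vera ∩ Sofia ∩ Farrukh ∩ Clara ∩ Freya: 08:45-08:50.
Vera ∩ Sofia ∩ Farrukh ∩ Clara ∩ Freya ∩ Quinn: 08:45-08:50.
Vera ∩ Sofia ∩ Farrukh ∩ Clara ∩ Freya ∩ Quinn ∩ Erik: 08:45-08:50.
So the common availability across everyone is 08:45-08:50.
No common window is at least 40 minutes long.

none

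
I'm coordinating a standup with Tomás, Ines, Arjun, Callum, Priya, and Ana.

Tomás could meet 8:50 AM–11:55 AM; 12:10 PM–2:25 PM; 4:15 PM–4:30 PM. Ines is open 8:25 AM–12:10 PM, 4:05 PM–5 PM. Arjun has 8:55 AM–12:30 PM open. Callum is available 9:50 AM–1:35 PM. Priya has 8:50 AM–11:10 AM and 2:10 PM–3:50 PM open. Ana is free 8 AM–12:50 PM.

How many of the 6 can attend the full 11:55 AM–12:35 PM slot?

2

Callum and Ana can make the full 11:55-12:35 slot — that's 2.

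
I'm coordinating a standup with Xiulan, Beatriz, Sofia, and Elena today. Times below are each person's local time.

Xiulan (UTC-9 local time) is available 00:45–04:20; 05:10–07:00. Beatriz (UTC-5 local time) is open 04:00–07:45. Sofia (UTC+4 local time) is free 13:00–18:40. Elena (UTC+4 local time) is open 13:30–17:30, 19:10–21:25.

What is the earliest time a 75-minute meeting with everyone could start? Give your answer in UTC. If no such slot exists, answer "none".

Xiulan in UTC: 09:45-13:20, 14:10-16:00 (add 9h to convert from UTC-9).
Beatriz in UTC: 09:00-12:45 (add 5h to convert from UTC-5).
Sofia in UTC: 09:00-14:40 (subtract 4h to convert from UTC+4).
Elena in UTC: 09:30-13:30, 15:10-17:25 (subtract 4h to convert from UTC+4).
Xiulan ∩ Beatriz: 09:45-12:45.
Xiulan ∩ Beatriz ∩ Sofia: 09:45-12:45.
Xiulan ∩ Beatriz ∩ Sofia ∩ Elena: 09:45-12:45.
So the common availability across everyone is 09:45-12:45.
The first common window of at least 75 minutes is 09:45-12:45, so the earliest start is 09:45.

09:45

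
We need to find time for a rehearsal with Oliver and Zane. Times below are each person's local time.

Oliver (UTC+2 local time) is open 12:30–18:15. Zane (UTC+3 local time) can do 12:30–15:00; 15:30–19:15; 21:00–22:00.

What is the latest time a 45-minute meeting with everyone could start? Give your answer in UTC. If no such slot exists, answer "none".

15:30

Oliver in UTC: 10:30-16:15 (subtract 2h to convert from UTC+2).
Zane in UTC: 09:30-12:00, 12:30-16:15, 18:00-19:00 (subtract 3h to convert from UTC+3).
Oliver ∩ Zane: 10:30-12:00, 12:30-16:15.
The last common window of at least 45 minutes is 12:30-16:15; a 45-minute meeting can start as late as 15:30 and still end by 16:15.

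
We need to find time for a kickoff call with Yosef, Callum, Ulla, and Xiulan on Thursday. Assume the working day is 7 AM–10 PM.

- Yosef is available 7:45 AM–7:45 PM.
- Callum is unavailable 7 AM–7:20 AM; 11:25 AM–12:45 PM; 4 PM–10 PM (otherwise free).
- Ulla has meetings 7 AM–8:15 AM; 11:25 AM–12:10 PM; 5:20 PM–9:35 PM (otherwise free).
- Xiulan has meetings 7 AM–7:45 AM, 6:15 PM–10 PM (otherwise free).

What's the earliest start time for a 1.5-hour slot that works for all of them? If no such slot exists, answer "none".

Yosef free: 07:45-19:45.
Callum free: 07:20-11:25, 12:45-16:00 (invert busy blocks within the working day).
Ulla free: 08:15-11:25, 12:10-17:20, 21:35-22:00 (invert busy blocks within the working day).
Xiulan free: 07:45-18:15 (invert busy blocks within the working day).
Yosef ∩ Callum: 07:45-11:25, 12:45-16:00.
Yosef ∩ Callum ∩ Ulla: 08:15-11:25, 12:45-16:00.
Yosef ∩ Callum ∩ Ulla ∩ Xiulan: 08:15-11:25, 12:45-16:00.
The first common window of at least 90 minutes is 08:15-11:25, so the earliest start is 08:15.

08:15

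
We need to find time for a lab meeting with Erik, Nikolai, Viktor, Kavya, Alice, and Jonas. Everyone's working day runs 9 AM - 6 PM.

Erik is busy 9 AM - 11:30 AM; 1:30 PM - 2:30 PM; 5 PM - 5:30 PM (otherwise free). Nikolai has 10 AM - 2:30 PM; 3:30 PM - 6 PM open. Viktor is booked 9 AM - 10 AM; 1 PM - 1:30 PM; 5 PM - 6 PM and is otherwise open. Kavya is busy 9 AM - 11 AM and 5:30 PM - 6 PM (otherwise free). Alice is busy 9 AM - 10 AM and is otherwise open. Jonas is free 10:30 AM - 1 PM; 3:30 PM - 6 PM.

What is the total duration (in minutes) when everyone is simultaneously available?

180

Erik free: 11:30-13:30, 14:30-17:00, 17:30-18:00 (invert busy blocks within the working day).
Nikolai free: 10:00-14:30, 15:30-18:00.
Viktor free: 10:00-13:00, 13:30-17:00 (invert busy blocks within the working day).
Kavya free: 11:00-17:30 (invert busy blocks within the working day).
Alice free: 10:00-18:00 (invert busy blocks within the working day).
Jonas free: 10:30-13:00, 15:30-18:00.
Erik ∩ Nikolai: 11:30-13:30, 15:30-17:00, 17:30-18:00.
Erik ∩ Nikolai ∩ Viktor: 11:30-13:00, 15:30-17:00.
Erik ∩ Nikolai ∩ Viktor ∩ Kavya: 11:30-13:00, 15:30-17:00.
Erik ∩ Nikolai ∩ Viktor ∩ Kavya ∩ Alice: 11:30-13:00, 15:30-17:00.
Erik ∩ Nikolai ∩ Viktor ∩ Kavya ∩ Alice ∩ Jonas: 11:30-13:00, 15:30-17:00.
Summing the common windows: 90 + 90 = 180 minutes.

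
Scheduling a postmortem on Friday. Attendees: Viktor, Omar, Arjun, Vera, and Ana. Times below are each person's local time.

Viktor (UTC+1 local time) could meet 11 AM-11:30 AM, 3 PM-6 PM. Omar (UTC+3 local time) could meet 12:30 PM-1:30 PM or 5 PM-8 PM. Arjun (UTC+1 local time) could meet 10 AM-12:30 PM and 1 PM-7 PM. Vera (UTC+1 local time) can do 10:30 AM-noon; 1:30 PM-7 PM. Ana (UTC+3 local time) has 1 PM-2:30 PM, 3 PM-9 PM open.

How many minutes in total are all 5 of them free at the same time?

210

Viktor in UTC: 10:00-10:30, 14:00-17:00 (subtract 1h to convert from UTC+1).
Omar in UTC: 09:30-10:30, 14:00-17:00 (subtract 3h to convert from UTC+3).
Arjun in UTC: 09:00-11:30, 12:00-18:00 (subtract 1h to convert from UTC+1).
Vera in UTC: 09:30-11:00, 12:30-18:00 (subtract 1h to convert from UTC+1).
Ana in UTC: 10:00-11:30, 12:00-18:00 (subtract 3h to convert from UTC+3).
Viktor ∩ Omar: 10:00-10:30, 14:00-17:00.
Viktor ∩ Omar ∩ Arjun: 10:00-10:30, 14:00-17:00.
Viktor ∩ Omar ∩ Arjun ∩ Vera: 10:00-10:30, 14:00-17:00.
Viktor ∩ Omar ∩ Arjun ∩ Vera ∩ Ana: 10:00-10:30, 14:00-17:00.
So the common availability across everyone is 10:00-10:30, 14:00-17:00.
Summing the common windows: 30 + 180 = 210 minutes.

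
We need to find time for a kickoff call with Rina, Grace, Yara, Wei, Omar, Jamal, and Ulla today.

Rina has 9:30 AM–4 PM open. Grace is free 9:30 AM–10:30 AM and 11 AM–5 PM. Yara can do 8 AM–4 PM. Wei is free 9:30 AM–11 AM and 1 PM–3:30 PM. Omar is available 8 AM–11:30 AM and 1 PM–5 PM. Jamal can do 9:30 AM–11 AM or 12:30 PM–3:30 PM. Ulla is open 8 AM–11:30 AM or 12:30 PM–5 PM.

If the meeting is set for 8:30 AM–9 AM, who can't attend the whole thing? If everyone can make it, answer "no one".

Rina: not fully free for 08:30-09:00. Grace: not fully free for 08:30-09:00. Yara: free for 08:30-09:00. Wei: not fully free for 08:30-09:00. Omar: free for 08:30-09:00. Jamal: not fully free for 08:30-09:00. Ulla: free for 08:30-09:00.

Grace, Jamal, Rina, Wei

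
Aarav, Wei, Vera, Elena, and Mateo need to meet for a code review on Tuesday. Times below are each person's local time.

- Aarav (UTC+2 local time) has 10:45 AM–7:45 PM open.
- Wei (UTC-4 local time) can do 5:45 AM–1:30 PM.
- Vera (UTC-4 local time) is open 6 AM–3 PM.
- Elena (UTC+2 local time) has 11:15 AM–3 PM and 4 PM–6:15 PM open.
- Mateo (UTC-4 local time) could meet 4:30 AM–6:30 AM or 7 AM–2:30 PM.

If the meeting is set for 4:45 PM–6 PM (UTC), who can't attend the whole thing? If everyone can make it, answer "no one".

Aarav in UTC: 08:45-17:45 (subtract 2h to convert from UTC+2).
Wei in UTC: 09:45-17:30 (add 4h to convert from UTC-4).
Vera in UTC: 10:00-19:00 (add 4h to convert from UTC-4).
Elena in UTC: 09:15-13:00, 14:00-16:15 (subtract 2h to convert from UTC+2).
Mateo in UTC: 08:30-10:30, 11:00-18:30 (add 4h to convert from UTC-4).
Aarav: not fully free for 16:45-18:00. Wei: not fully free for 16:45-18:00. Vera: free for 16:45-18:00. Elena: not fully free for 16:45-18:00. Mateo: free for 16:45-18:00.

Aarav, Elena, Wei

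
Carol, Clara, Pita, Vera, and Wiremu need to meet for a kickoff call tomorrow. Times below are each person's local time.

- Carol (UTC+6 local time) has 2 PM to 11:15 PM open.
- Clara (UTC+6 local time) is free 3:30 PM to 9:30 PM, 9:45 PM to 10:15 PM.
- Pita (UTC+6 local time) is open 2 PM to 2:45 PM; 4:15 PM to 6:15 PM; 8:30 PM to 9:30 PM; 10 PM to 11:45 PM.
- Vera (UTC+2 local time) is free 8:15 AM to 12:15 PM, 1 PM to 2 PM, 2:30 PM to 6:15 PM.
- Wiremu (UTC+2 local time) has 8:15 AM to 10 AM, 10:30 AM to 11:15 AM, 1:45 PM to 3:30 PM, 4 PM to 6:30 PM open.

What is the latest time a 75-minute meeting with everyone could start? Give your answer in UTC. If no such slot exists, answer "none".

Carol in UTC: 08:00-17:15 (subtract 6h to convert from UTC+6).
Clara in UTC: 09:30-15:30, 15:45-16:15 (subtract 6h to convert from UTC+6).
Pita in UTC: 08:00-08:45, 10:15-12:15, 14:30-15:30, 16:00-17:45 (subtract 6h to convert from UTC+6).
Vera in UTC: 06:15-10:15, 11:00-12:00, 12:30-16:15 (subtract 2h to convert from UTC+2).
Wiremu in UTC: 06:15-08:00, 08:30-09:15, 11:45-13:30, 14:00-16:30 (subtract 2h to convert from UTC+2).
Carol ∩ Clara: 09:30-15:30, 15:45-16:15.
Carol ∩ Clara ∩ Pita: 10:15-12:15, 14:30-15:30, 16:00-16:15.
Carol ∩ Clara ∩ Pita ∩ Vera: 11:00-12:00, 14:30-15:30, 16:00-16:15.
Carol ∩ Clara ∩ Pita ∩ Vera ∩ Wiremu: 11:45-12:00, 14:30-15:30, 16:00-16:15.
So the common availability across everyone is 11:45-12:00, 14:30-15:30, 16:00-16:15.
No common window is at least 75 minutes long.

none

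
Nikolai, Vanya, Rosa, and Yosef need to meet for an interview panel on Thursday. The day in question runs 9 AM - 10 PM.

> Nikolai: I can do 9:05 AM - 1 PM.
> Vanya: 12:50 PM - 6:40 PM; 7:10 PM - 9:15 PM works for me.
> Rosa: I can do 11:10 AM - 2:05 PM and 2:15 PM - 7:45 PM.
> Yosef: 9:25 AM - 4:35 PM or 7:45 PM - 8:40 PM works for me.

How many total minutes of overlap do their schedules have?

Nikolai ∩ Vanya: 12:50-13:00.
Nikolai ∩ Vanya ∩ Rosa: 12:50-13:00.
Nikolai ∩ Vanya ∩ Rosa ∩ Yosef: 12:50-13:00.
That's a single block of 10 minutes.

10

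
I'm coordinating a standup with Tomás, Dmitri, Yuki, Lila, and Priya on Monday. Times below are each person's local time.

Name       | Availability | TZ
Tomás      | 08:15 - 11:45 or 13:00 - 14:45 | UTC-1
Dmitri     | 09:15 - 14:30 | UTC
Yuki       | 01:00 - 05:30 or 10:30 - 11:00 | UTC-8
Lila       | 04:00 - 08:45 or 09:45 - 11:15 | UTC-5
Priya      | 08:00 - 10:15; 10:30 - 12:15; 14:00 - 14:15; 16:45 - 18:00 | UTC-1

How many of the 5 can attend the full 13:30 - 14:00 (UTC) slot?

Tomás in UTC: 09:15-12:45, 14:00-15:45 (add 1h to convert from UTC-1).
Dmitri in UTC: 09:15-14:30.
Yuki in UTC: 09:00-13:30, 18:30-19:00 (add 8h to convert from UTC-8).
Lila in UTC: 09:00-13:45, 14:45-16:15 (add 5h to convert from UTC-5).
Priya in UTC: 09:00-11:15, 11:30-13:15, 15:00-15:15, 17:45-19:00 (add 1h to convert from UTC-1).
Dmitri can make the full 13:30-14:00 slot — that's 1.

1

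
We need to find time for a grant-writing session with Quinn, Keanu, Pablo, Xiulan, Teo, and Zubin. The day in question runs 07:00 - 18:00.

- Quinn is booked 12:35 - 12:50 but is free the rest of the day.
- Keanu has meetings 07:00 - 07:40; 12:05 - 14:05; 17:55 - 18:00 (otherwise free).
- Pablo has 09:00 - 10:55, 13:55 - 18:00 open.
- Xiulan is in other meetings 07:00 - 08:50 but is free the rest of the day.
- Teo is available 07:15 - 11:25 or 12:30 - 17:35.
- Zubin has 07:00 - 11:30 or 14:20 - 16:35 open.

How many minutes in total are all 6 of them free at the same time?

250

Quinn free: 07:00-12:35, 12:50-18:00 (invert busy blocks within the working day).
Keanu free: 07:40-12:05, 14:05-17:55 (invert busy blocks within the working day).
Pablo free: 09:00-10:55, 13:55-18:00.
Xiulan free: 08:50-18:00 (invert busy blocks within the working day).
Teo free: 07:15-11:25, 12:30-17:35.
Zubin free: 07:00-11:30, 14:20-16:35.
Quinn ∩ Keanu: 07:40-12:05, 14:05-17:55.
Quinn ∩ Keanu ∩ Pablo: 09:00-10:55, 14:05-17:55.
Quinn ∩ Keanu ∩ Pablo ∩ Xiulan: 09:00-10:55, 14:05-17:55.
Quinn ∩ Keanu ∩ Pablo ∩ Xiulan ∩ Teo: 09:00-10:55, 14:05-17:35.
Quinn ∩ Keanu ∩ Pablo ∩ Xiulan ∩ Teo ∩ Zubin: 09:00-10:55, 14:20-16:35.
Summing the common windows: 115 + 135 = 250 minutes.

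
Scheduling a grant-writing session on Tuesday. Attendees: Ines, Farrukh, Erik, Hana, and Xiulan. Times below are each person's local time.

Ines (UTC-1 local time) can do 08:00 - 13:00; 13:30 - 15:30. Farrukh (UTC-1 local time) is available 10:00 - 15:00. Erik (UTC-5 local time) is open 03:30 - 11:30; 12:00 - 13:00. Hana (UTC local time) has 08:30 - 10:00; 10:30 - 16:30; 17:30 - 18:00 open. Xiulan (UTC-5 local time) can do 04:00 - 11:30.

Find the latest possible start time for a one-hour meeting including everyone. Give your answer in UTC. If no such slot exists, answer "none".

Ines in UTC: 09:00-14:00, 14:30-16:30 (add 1h to convert from UTC-1).
Farrukh in UTC: 11:00-16:00 (add 1h to convert from UTC-1).
Erik in UTC: 08:30-16:30, 17:00-18:00 (add 5h to convert from UTC-5).
Hana in UTC: 08:30-10:00, 10:30-16:30, 17:30-18:00.
Xiulan in UTC: 09:00-16:30 (add 5h to convert from UTC-5).
Ines ∩ Farrukh: 11:00-14:00, 14:30-16:00.
Ines ∩ Farrukh ∩ Erik: 11:00-14:00, 14:30-16:00.
Ines ∩ Farrukh ∩ Erik ∩ Hana: 11:00-14:00, 14:30-16:00.
Ines ∩ Farrukh ∩ Erik ∩ Hana ∩ Xiulan: 11:00-14:00, 14:30-16:00.
The last common window of at least 60 minutes is 14:30-16:00; a 60-minute meeting can start as late as 15:00 and still end by 16:00.

15:00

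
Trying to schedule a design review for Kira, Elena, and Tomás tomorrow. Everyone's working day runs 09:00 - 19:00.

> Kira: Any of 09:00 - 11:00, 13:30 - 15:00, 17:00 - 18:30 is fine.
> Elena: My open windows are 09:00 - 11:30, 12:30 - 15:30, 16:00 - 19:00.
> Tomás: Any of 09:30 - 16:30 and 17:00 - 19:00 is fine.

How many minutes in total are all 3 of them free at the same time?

270

Kira ∩ Elena: 09:00-11:00, 13:30-15:00, 17:00-18:30.
Kira ∩ Elena ∩ Tomás: 09:30-11:00, 13:30-15:00, 17:00-18:30.
Those are the intersection windows.
Summing the common windows: 90 + 90 + 90 = 270 minutes.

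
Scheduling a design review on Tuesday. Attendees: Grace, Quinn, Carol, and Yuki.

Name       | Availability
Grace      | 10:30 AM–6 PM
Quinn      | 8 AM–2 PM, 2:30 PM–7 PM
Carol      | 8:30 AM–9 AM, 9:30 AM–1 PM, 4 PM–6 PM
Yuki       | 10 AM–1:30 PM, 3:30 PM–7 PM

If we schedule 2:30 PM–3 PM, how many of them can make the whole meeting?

2

Grace and Quinn can make the full 14:30-15:00 slot — that's 2.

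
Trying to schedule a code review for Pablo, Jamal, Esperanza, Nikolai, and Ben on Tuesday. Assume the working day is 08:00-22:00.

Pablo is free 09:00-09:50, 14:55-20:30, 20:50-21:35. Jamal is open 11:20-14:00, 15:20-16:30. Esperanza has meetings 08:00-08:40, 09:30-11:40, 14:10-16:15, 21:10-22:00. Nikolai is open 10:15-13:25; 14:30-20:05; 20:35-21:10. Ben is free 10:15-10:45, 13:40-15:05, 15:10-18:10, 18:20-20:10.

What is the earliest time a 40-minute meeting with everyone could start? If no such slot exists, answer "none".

none

Pablo free: 09:00-09:50, 14:55-20:30, 20:50-21:35.
Jamal free: 11:20-14:00, 15:20-16:30.
Esperanza free: 08:40-09:30, 11:40-14:10, 16:15-21:10 (invert busy blocks within the working day).
Nikolai free: 10:15-13:25, 14:30-20:05, 20:35-21:10.
Ben free: 10:15-10:45, 13:40-15:05, 15:10-18:10, 18:20-20:10.
Pablo ∩ Jamal: 15:20-16:30.
Pablo ∩ Jamal ∩ Esperanza: 16:15-16:30.
Pablo ∩ Jamal ∩ Esperanza ∩ Nikolai: 16:15-16:30.
Pablo ∩ Jamal ∩ Esperanza ∩ Nikolai ∩ Ben: 16:15-16:30.
No common window is at least 40 minutes long.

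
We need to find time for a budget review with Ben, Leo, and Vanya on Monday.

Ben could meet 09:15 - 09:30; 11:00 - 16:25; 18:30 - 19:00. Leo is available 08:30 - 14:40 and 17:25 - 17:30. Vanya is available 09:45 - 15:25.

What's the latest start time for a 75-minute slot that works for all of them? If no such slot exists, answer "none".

Ben ∩ Leo: 09:15-09:30, 11:00-14:40.
Ben ∩ Leo ∩ Vanya: 11:00-14:40.
The last common window of at least 75 minutes is 11:00-14:40; a 75-minute meeting can start as late as 13:25 and still end by 14:40.

13:25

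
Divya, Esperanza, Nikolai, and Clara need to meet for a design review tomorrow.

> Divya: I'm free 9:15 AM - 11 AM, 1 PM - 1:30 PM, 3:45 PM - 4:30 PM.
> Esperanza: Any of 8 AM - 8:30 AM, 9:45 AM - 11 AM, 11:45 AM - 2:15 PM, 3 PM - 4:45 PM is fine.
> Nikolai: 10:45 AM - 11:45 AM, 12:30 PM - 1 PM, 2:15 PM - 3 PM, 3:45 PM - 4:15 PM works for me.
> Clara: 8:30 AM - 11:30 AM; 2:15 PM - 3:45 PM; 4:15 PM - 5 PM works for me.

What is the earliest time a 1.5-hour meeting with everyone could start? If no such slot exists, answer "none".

none

Divya ∩ Esperanza: 09:45-11:00, 13:00-13:30, 15:45-16:30.
Divya ∩ Esperanza ∩ Nikolai: 10:45-11:00, 15:45-16:15.
Divya ∩ Esperanza ∩ Nikolai ∩ Clara: 10:45-11:00.
No common window is at least 90 minutes long.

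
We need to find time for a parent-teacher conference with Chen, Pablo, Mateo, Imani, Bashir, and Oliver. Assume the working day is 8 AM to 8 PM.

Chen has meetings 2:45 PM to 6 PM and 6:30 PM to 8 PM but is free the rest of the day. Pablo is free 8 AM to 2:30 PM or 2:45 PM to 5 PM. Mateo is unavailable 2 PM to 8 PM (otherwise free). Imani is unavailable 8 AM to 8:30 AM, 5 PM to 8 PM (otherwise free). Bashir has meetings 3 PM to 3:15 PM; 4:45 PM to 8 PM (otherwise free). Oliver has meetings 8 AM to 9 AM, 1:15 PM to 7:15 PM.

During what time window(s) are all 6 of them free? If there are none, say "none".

Chen free: 08:00-14:45, 18:00-18:30 (invert busy blocks within the working day).
Pablo free: 08:00-14:30, 14:45-17:00.
Mateo free: 08:00-14:00 (invert busy blocks within the working day).
Imani free: 08:30-17:00 (invert busy blocks within the working day).
Bashir free: 08:00-15:00, 15:15-16:45 (invert busy blocks within the working day).
Oliver free: 09:00-13:15, 19:15-20:00 (invert busy blocks within the working day).
Chen ∩ Pablo: 08:00-14:30.
Chen ∩ Pablo ∩ Mateo: 08:00-14:00.
Chen ∩ Pablo ∩ Mateo ∩ Imani: 08:30-14:00.
Chen ∩ Pablo ∩ Mateo ∩ Imani ∩ Bashir: 08:30-14:00.
Chen ∩ Pablo ∩ Mateo ∩ Imani ∩ Bashir ∩ Oliver: 09:00-13:15.
So the common availability across everyone is 09:00-13:15.

09:00-13:15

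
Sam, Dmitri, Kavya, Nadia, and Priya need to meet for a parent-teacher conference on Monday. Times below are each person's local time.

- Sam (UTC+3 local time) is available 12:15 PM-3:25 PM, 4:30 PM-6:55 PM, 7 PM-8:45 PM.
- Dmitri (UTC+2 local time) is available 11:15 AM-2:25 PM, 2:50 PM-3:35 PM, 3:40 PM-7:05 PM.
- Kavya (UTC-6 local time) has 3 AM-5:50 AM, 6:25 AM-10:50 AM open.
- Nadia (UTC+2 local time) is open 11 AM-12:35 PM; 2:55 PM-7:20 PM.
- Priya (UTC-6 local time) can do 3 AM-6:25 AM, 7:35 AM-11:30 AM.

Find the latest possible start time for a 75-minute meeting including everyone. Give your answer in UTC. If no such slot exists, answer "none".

Sam in UTC: 09:15-12:25, 13:30-15:55, 16:00-17:45 (subtract 3h to convert from UTC+3).
Dmitri in UTC: 09:15-12:25, 12:50-13:35, 13:40-17:05 (subtract 2h to convert from UTC+2).
Kavya in UTC: 09:00-11:50, 12:25-16:50 (add 6h to convert from UTC-6).
Nadia in UTC: 09:00-10:35, 12:55-17:20 (subtract 2h to convert from UTC+2).
Priya in UTC: 09:00-12:25, 13:35-17:30 (add 6h to convert from UTC-6).
Sam ∩ Dmitri: 09:15-12:25, 13:30-13:35, 13:40-15:55, 16:00-17:05.
Sam ∩ Dmitri ∩ Kavya: 09:15-11:50, 13:30-13:35, 13:40-15:55, 16:00-16:50.
Sam ∩ Dmitri ∩ Kavya ∩ Nadia: 09:15-10:35, 13:30-13:35, 13:40-15:55, 16:00-16:50.
Sam ∩ Dmitri ∩ Kavya ∩ Nadia ∩ Priya: 09:15-10:35, 13:40-15:55, 16:00-16:50.
Those are the intersection windows.
The last common window of at least 75 minutes is 13:40-15:55; a 75-minute meeting can start as late as 14:40 and still end by 15:55.

14:40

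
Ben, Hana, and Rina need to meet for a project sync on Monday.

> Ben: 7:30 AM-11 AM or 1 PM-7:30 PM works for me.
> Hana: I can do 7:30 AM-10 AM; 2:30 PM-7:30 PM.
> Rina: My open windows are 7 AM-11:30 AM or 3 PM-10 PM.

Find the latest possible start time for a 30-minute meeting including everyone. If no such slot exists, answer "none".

Ben ∩ Hana: 07:30-10:00, 14:30-19:30.
Ben ∩ Hana ∩ Rina: 07:30-10:00, 15:00-19:30.
Those are the intersection windows.
The last common window of at least 30 minutes is 15:00-19:30; a 30-minute meeting can start as late as 19:00 and still end by 19:30.

19:00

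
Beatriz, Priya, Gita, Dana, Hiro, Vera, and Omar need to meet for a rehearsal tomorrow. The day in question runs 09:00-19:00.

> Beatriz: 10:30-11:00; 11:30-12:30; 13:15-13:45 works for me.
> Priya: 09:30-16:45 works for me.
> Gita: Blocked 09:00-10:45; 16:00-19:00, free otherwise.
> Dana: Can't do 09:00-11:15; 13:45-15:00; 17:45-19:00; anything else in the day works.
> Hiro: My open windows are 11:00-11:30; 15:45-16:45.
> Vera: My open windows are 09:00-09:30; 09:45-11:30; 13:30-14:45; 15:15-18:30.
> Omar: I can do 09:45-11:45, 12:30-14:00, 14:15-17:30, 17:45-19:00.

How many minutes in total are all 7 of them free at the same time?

Beatriz free: 10:30-11:00, 11:30-12:30, 13:15-13:45.
Priya free: 09:30-16:45.
Gita free: 10:45-16:00 (invert busy blocks within the working day).
Dana free: 11:15-13:45, 15:00-17:45 (invert busy blocks within the working day).
Hiro free: 11:00-11:30, 15:45-16:45.
Vera free: 09:00-09:30, 09:45-11:30, 13:30-14:45, 15:15-18:30.
Omar free: 09:45-11:45, 12:30-14:00, 14:15-17:30, 17:45-19:00.
Beatriz ∩ Priya: 10:30-11:00, 11:30-12:30, 13:15-13:45.
Beatriz ∩ Priya ∩ Gita: 10:45-11:00, 11:30-12:30, 13:15-13:45.
Beatriz ∩ Priya ∩ Gita ∩ Dana: 11:30-12:30, 13:15-13:45.
Beatriz ∩ Priya ∩ Gita ∩ Dana ∩ Hiro: ∅.
Beatriz ∩ Priya ∩ Gita ∩ Dana ∩ Hiro ∩ Vera: ∅.
Beatriz ∩ Priya ∩ Gita ∩ Dana ∩ Hiro ∩ Vera ∩ Omar: ∅.
There is no time when everyone is free.
There is no common window, so the total is 0 minutes.

0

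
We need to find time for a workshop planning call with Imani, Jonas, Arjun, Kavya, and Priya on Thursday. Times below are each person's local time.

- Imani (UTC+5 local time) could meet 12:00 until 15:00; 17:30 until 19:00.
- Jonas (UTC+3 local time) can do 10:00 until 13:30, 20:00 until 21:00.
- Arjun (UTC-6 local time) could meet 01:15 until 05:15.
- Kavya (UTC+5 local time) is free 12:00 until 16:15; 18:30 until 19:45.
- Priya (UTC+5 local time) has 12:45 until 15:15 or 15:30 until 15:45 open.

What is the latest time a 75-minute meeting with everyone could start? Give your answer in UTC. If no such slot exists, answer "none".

Imani in UTC: 07:00-10:00, 12:30-14:00 (subtract 5h to convert from UTC+5).
Jonas in UTC: 07:00-10:30, 17:00-18:00 (subtract 3h to convert from UTC+3).
Arjun in UTC: 07:15-11:15 (add 6h to convert from UTC-6).
Kavya in UTC: 07:00-11:15, 13:30-14:45 (subtract 5h to convert from UTC+5).
Priya in UTC: 07:45-10:15, 10:30-10:45 (subtract 5h to convert from UTC+5).
Imani ∩ Jonas: 07:00-10:00.
Imani ∩ Jonas ∩ Arjun: 07:15-10:00.
Imani ∩ Jonas ∩ Arjun ∩ Kavya: 07:15-10:00.
Imani ∩ Jonas ∩ Arjun ∩ Kavya ∩ Priya: 07:45-10:00.
The last common window of at least 75 minutes is 07:45-10:00; a 75-minute meeting can start as late as 08:45 and still end by 10:00.

08:45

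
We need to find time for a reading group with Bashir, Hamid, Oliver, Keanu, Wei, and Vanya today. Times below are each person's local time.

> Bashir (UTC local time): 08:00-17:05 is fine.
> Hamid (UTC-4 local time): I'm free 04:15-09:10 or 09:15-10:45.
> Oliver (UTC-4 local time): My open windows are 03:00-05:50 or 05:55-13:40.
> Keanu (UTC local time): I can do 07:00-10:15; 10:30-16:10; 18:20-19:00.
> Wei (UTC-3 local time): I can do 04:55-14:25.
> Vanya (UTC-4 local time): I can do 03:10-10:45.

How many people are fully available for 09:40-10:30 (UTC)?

4

Bashir in UTC: 08:00-17:05.
Hamid in UTC: 08:15-13:10, 13:15-14:45 (add 4h to convert from UTC-4).
Oliver in UTC: 07:00-09:50, 09:55-17:40 (add 4h to convert from UTC-4).
Keanu in UTC: 07:00-10:15, 10:30-16:10, 18:20-19:00.
Wei in UTC: 07:55-17:25 (add 3h to convert from UTC-3).
Vanya in UTC: 07:10-14:45 (add 4h to convert from UTC-4).
Bashir, Hamid, Wei, and Vanya can make the full 09:40-10:30 slot — that's 4.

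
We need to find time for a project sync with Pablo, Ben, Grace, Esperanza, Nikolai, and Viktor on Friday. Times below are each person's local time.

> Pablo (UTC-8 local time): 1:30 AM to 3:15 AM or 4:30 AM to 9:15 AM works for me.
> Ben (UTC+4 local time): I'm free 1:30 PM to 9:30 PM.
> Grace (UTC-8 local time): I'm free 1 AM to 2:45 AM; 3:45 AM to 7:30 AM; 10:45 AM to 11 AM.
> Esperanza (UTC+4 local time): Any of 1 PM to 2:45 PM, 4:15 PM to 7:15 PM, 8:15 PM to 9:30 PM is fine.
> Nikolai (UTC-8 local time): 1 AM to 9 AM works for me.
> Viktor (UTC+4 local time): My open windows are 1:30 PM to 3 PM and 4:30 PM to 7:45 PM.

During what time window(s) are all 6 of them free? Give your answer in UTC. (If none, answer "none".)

09:30-10:45, 12:30-15:15

Pablo in UTC: 09:30-11:15, 12:30-17:15 (add 8h to convert from UTC-8).
Ben in UTC: 09:30-17:30 (subtract 4h to convert from UTC+4).
Grace in UTC: 09:00-10:45, 11:45-15:30, 18:45-19:00 (add 8h to convert from UTC-8).
Esperanza in UTC: 09:00-10:45, 12:15-15:15, 16:15-17:30 (subtract 4h to convert from UTC+4).
Nikolai in UTC: 09:00-17:00 (add 8h to convert from UTC-8).
Viktor in UTC: 09:30-11:00, 12:30-15:45 (subtract 4h to convert from UTC+4).
Pablo ∩ Ben: 09:30-11:15, 12:30-17:15.
Pablo ∩ Ben ∩ Grace: 09:30-10:45, 12:30-15:30.
Pablo ∩ Ben ∩ Grace ∩ Esperanza: 09:30-10:45, 12:30-15:15.
Pablo ∩ Ben ∩ Grace ∩ Esperanza ∩ Nikolai: 09:30-10:45, 12:30-15:15.
Pablo ∩ Ben ∩ Grace ∩ Esperanza ∩ Nikolai ∩ Viktor: 09:30-10:45, 12:30-15:15.
So the common availability across everyone is 09:30-10:45, 12:30-15:15.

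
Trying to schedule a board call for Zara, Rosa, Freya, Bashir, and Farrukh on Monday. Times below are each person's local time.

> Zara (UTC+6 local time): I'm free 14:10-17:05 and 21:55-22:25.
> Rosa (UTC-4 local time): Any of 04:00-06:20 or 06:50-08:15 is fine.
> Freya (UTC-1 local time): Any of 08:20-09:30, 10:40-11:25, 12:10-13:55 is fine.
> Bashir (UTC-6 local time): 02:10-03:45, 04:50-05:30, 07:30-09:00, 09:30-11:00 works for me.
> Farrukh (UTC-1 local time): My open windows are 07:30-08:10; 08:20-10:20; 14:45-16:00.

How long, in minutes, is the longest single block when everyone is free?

25

Zara in UTC: 08:10-11:05, 15:55-16:25 (subtract 6h to convert from UTC+6).
Rosa in UTC: 08:00-10:20, 10:50-12:15 (add 4h to convert from UTC-4).
Freya in UTC: 09:20-10:30, 11:40-12:25, 13:10-14:55 (add 1h to convert from UTC-1).
Bashir in UTC: 08:10-09:45, 10:50-11:30, 13:30-15:00, 15:30-17:00 (add 6h to convert from UTC-6).
Farrukh in UTC: 08:30-09:10, 09:20-11:20, 15:45-17:00 (add 1h to convert from UTC-1).
Zara ∩ Rosa: 08:10-10:20, 10:50-11:05.
Zara ∩ Rosa ∩ Freya: 09:20-10:20.
Zara ∩ Rosa ∩ Freya ∩ Bashir: 09:20-09:45.
Zara ∩ Rosa ∩ Freya ∩ Bashir ∩ Farrukh: 09:20-09:45.
The longest is 09:20-09:45 at 25 minutes.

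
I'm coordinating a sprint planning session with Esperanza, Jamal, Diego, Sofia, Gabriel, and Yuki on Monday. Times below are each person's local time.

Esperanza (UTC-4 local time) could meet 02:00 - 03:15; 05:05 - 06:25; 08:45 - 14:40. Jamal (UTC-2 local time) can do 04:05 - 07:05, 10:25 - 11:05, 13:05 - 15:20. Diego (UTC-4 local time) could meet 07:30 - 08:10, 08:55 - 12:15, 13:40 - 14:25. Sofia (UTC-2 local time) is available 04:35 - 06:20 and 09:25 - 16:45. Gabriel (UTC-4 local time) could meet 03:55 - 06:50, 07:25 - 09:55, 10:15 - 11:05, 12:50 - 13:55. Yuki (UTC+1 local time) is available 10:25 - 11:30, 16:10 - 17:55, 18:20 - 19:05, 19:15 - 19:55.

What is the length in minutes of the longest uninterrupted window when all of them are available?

0

Esperanza in UTC: 06:00-07:15, 09:05-10:25, 12:45-18:40 (add 4h to convert from UTC-4).
Jamal in UTC: 06:05-09:05, 12:25-13:05, 15:05-17:20 (add 2h to convert from UTC-2).
Diego in UTC: 11:30-12:10, 12:55-16:15, 17:40-18:25 (add 4h to convert from UTC-4).
Sofia in UTC: 06:35-08:20, 11:25-18:45 (add 2h to convert from UTC-2).
Gabriel in UTC: 07:55-10:50, 11:25-13:55, 14:15-15:05, 16:50-17:55 (add 4h to convert from UTC-4).
Yuki in UTC: 09:25-10:30, 15:10-16:55, 17:20-18:05, 18:15-18:55 (subtract 1h to convert from UTC+1).
Esperanza ∩ Jamal: 06:05-07:15, 12:45-13:05, 15:05-17:20.
Esperanza ∩ Jamal ∩ Diego: 12:55-13:05, 15:05-16:15.
Esperanza ∩ Jamal ∩ Diego ∩ Sofia: 12:55-13:05, 15:05-16:15.
Esperanza ∩ Jamal ∩ Diego ∩ Sofia ∩ Gabriel: 12:55-13:05.
Esperanza ∩ Jamal ∩ Diego ∩ Sofia ∩ Gabriel ∩ Yuki: ∅.
There is no time when everyone is free.
No common window exists, so the longest block is 0 minutes.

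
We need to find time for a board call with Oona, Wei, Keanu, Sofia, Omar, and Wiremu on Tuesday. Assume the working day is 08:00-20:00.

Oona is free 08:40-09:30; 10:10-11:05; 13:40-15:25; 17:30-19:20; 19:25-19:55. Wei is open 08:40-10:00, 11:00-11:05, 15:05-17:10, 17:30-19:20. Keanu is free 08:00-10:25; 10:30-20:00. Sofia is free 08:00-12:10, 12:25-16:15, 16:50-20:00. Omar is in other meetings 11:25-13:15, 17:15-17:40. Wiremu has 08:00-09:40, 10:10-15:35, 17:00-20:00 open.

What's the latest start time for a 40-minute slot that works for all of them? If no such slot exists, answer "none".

Oona free: 08:40-09:30, 10:10-11:05, 13:40-15:25, 17:30-19:20, 19:25-19:55.
Wei free: 08:40-10:00, 11:00-11:05, 15:05-17:10, 17:30-19:20.
Keanu free: 08:00-10:25, 10:30-20:00.
Sofia free: 08:00-12:10, 12:25-16:15, 16:50-20:00.
Omar free: 08:00-11:25, 13:15-17:15, 17:40-20:00 (invert busy blocks within the working day).
Wiremu free: 08:00-09:40, 10:10-15:35, 17:00-20:00.
Oona ∩ Wei: 08:40-09:30, 11:00-11:05, 15:05-15:25, 17:30-19:20.
Oona ∩ Wei ∩ Keanu: 08:40-09:30, 11:00-11:05, 15:05-15:25, 17:30-19:20.
Oona ∩ Wei ∩ Keanu ∩ Sofia: 08:40-09:30, 11:00-11:05, 15:05-15:25, 17:30-19:20.
Oona ∩ Wei ∩ Keanu ∩ Sofia ∩ Omar: 08:40-09:30, 11:00-11:05, 15:05-15:25, 17:40-19:20.
Oona ∩ Wei ∩ Keanu ∩ Sofia ∩ Omar ∩ Wiremu: 08:40-09:30, 11:00-11:05, 15:05-15:25, 17:40-19:20.
Those are the intersection windows.
The last common window of at least 40 minutes is 17:40-19:20; a 40-minute meeting can start as late as 18:40 and still end by 19:20.

18:40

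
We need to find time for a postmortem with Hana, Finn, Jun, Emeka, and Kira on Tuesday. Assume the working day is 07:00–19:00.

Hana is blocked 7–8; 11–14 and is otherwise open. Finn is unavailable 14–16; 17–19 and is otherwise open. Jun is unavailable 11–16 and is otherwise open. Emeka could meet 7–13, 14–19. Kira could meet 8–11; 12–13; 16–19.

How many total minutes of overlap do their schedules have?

240

Hana free: 08:00-11:00, 14:00-19:00 (invert busy blocks within the working day).
Finn free: 07:00-14:00, 16:00-17:00 (invert busy blocks within the working day).
Jun free: 07:00-11:00, 16:00-19:00 (invert busy blocks within the working day).
Emeka free: 07:00-13:00, 14:00-19:00.
Kira free: 08:00-11:00, 12:00-13:00, 16:00-19:00.
Hana ∩ Finn: 08:00-11:00, 16:00-17:00.
Hana ∩ Finn ∩ Jun: 08:00-11:00, 16:00-17:00.
Hana ∩ Finn ∩ Jun ∩ Emeka: 08:00-11:00, 16:00-17:00.
Hana ∩ Finn ∩ Jun ∩ Emeka ∩ Kira: 08:00-11:00, 16:00-17:00.
So the common availability across everyone is 08:00-11:00, 16:00-17:00.
Summing the common windows: 180 + 60 = 240 minutes.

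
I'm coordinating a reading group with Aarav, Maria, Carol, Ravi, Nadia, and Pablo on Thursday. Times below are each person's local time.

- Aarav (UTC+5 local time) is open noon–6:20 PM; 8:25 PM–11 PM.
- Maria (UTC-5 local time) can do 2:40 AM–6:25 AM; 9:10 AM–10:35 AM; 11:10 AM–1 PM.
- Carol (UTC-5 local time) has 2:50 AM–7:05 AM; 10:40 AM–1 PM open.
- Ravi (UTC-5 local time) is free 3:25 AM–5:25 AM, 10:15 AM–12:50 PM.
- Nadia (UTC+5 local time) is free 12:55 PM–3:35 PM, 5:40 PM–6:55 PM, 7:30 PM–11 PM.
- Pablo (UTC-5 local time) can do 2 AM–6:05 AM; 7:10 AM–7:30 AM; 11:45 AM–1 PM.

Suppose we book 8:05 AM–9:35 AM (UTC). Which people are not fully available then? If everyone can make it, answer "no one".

Aarav in UTC: 07:00-13:20, 15:25-18:00 (subtract 5h to convert from UTC+5).
Maria in UTC: 07:40-11:25, 14:10-15:35, 16:10-18:00 (add 5h to convert from UTC-5).
Carol in UTC: 07:50-12:05, 15:40-18:00 (add 5h to convert from UTC-5).
Ravi in UTC: 08:25-10:25, 15:15-17:50 (add 5h to convert from UTC-5).
Nadia in UTC: 07:55-10:35, 12:40-13:55, 14:30-18:00 (subtract 5h to convert from UTC+5).
Pablo in UTC: 07:00-11:05, 12:10-12:30, 16:45-18:00 (add 5h to convert from UTC-5).
Aarav: free for 08:05-09:35. Maria: free for 08:05-09:35. Carol: free for 08:05-09:35. Ravi: not fully free for 08:05-09:35. Nadia: free for 08:05-09:35. Pablo: free for 08:05-09:35.

Ravi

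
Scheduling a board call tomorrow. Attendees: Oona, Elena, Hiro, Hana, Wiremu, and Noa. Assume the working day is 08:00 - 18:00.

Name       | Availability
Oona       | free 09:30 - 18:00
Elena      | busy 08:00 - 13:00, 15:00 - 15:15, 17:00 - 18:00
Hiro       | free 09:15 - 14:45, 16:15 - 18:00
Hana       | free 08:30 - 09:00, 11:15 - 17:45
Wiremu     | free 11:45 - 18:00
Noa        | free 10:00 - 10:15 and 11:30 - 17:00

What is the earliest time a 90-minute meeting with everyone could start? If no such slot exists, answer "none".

13:00

Oona free: 09:30-18:00.
Elena free: 13:00-15:00, 15:15-17:00 (invert busy blocks within the working day).
Hiro free: 09:15-14:45, 16:15-18:00.
Hana free: 08:30-09:00, 11:15-17:45.
Wiremu free: 11:45-18:00.
Noa free: 10:00-10:15, 11:30-17:00.
Oona ∩ Elena: 13:00-15:00, 15:15-17:00.
Oona ∩ Elena ∩ Hiro: 13:00-14:45, 16:15-17:00.
Oona ∩ Elena ∩ Hiro ∩ Hana: 13:00-14:45, 16:15-17:00.
Oona ∩ Elena ∩ Hiro ∩ Hana ∩ Wiremu: 13:00-14:45, 16:15-17:00.
Oona ∩ Elena ∩ Hiro ∩ Hana ∩ Wiremu ∩ Noa: 13:00-14:45, 16:15-17:00.
The first common window of at least 90 minutes is 13:00-14:45, so the earliest start is 13:00.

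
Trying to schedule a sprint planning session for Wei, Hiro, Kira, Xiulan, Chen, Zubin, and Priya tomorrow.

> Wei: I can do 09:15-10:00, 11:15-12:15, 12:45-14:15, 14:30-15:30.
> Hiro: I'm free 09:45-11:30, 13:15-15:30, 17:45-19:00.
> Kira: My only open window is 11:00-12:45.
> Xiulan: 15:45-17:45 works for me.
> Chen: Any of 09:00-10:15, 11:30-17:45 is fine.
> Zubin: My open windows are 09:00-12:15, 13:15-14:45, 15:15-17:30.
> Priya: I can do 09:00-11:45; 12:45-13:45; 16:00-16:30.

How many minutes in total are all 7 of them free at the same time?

0

Wei ∩ Hiro: 09:45-10:00, 11:15-11:30, 13:15-14:15, 14:30-15:30.
Wei ∩ Hiro ∩ Kira: 11:15-11:30.
Wei ∩ Hiro ∩ Kira ∩ Xiulan: ∅.
Wei ∩ Hiro ∩ Kira ∩ Xiulan ∩ Chen: ∅.
Wei ∩ Hiro ∩ Kira ∩ Xiulan ∩ Chen ∩ Zubin: ∅.
Wei ∩ Hiro ∩ Kira ∩ Xiulan ∩ Chen ∩ Zubin ∩ Priya: ∅.
There is no time when everyone is free.
There is no common window, so the total is 0 minutes.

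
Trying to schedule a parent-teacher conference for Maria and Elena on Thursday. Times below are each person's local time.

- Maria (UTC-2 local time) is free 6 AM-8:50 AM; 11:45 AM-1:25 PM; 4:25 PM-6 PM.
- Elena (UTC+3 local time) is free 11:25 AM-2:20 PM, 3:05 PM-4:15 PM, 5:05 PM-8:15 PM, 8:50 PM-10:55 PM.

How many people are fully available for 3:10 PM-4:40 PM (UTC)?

Maria in UTC: 08:00-10:50, 13:45-15:25, 18:25-20:00 (add 2h to convert from UTC-2).
Elena in UTC: 08:25-11:20, 12:05-13:15, 14:05-17:15, 17:50-19:55 (subtract 3h to convert from UTC+3).
Elena can make the full 15:10-16:40 slot — that's 1.

1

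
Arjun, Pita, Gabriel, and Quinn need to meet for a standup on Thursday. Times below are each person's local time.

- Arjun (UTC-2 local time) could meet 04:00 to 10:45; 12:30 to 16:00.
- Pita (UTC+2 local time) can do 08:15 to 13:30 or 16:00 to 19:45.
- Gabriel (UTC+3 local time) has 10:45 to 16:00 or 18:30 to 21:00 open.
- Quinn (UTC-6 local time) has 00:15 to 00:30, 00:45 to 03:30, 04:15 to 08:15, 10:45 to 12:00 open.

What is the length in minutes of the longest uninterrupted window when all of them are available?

105

Arjun in UTC: 06:00-12:45, 14:30-18:00 (add 2h to convert from UTC-2).
Pita in UTC: 06:15-11:30, 14:00-17:45 (subtract 2h to convert from UTC+2).
Gabriel in UTC: 07:45-13:00, 15:30-18:00 (subtract 3h to convert from UTC+3).
Quinn in UTC: 06:15-06:30, 06:45-09:30, 10:15-14:15, 16:45-18:00 (add 6h to convert from UTC-6).
Arjun ∩ Pita: 06:15-11:30, 14:30-17:45.
Arjun ∩ Pita ∩ Gabriel: 07:45-11:30, 15:30-17:45.
Arjun ∩ Pita ∩ Gabriel ∩ Quinn: 07:45-09:30, 10:15-11:30, 16:45-17:45.
The longest is 07:45-09:30 at 105 minutes.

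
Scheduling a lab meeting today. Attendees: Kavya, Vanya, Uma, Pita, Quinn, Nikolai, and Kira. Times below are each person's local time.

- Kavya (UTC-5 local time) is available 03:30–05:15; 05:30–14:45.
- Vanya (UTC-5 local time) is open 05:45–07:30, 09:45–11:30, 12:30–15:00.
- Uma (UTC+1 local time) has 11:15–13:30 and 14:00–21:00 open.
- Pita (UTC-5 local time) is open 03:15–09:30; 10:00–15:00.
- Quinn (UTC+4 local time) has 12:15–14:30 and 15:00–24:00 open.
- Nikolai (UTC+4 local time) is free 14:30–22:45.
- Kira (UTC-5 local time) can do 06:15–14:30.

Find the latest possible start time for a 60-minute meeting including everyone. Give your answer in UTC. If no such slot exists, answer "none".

Kavya in UTC: 08:30-10:15, 10:30-19:45 (add 5h to convert from UTC-5).
Vanya in UTC: 10:45-12:30, 14:45-16:30, 17:30-20:00 (add 5h to convert from UTC-5).
Uma in UTC: 10:15-12:30, 13:00-20:00 (subtract 1h to convert from UTC+1).
Pita in UTC: 08:15-14:30, 15:00-20:00 (add 5h to convert from UTC-5).
Quinn in UTC: 08:15-10:30, 11:00-20:00 (subtract 4h to convert from UTC+4).
Nikolai in UTC: 10:30-18:45 (subtract 4h to convert from UTC+4).
Kira in UTC: 11:15-19:30 (add 5h to convert from UTC-5).
Kavya ∩ Vanya: 10:45-12:30, 14:45-16:30, 17:30-19:45.
Kavya ∩ Vanya ∩ Uma: 10:45-12:30, 14:45-16:30, 17:30-19:45.
Kavya ∩ Vanya ∩ Uma ∩ Pita: 10:45-12:30, 15:00-16:30, 17:30-19:45.
Kavya ∩ Vanya ∩ Uma ∩ Pita ∩ Quinn: 11:00-12:30, 15:00-16:30, 17:30-19:45.
Kavya ∩ Vanya ∩ Uma ∩ Pita ∩ Quinn ∩ Nikolai: 11:00-12:30, 15:00-16:30, 17:30-18:45.
Kavya ∩ Vanya ∩ Uma ∩ Pita ∩ Quinn ∩ Nikolai ∩ Kira: 11:15-12:30, 15:00-16:30, 17:30-18:45.
The last common window of at least 60 minutes is 17:30-18:45; a 60-minute meeting can start as late as 17:45 and still end by 18:45.

17:45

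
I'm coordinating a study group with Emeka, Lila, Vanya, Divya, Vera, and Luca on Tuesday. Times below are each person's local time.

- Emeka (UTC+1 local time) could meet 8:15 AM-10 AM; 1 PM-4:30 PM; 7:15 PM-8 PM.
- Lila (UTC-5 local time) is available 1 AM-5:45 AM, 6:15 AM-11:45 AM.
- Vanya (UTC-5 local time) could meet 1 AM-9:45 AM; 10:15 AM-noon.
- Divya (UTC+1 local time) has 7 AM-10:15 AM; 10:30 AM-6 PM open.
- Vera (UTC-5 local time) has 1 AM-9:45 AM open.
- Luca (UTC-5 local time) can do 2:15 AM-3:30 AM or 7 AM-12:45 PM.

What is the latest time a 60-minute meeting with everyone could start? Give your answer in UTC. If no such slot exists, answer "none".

Emeka in UTC: 07:15-09:00, 12:00-15:30, 18:15-19:00 (subtract 1h to convert from UTC+1).
Lila in UTC: 06:00-10:45, 11:15-16:45 (add 5h to convert from UTC-5).
Vanya in UTC: 06:00-14:45, 15:15-17:00 (add 5h to convert from UTC-5).
Divya in UTC: 06:00-09:15, 09:30-17:00 (subtract 1h to convert from UTC+1).
Vera in UTC: 06:00-14:45 (add 5h to convert from UTC-5).
Luca in UTC: 07:15-08:30, 12:00-17:45 (add 5h to convert from UTC-5).
Emeka ∩ Lila: 07:15-09:00, 12:00-15:30.
Emeka ∩ Lila ∩ Vanya: 07:15-09:00, 12:00-14:45, 15:15-15:30.
Emeka ∩ Lila ∩ Vanya ∩ Divya: 07:15-09:00, 12:00-14:45, 15:15-15:30.
Emeka ∩ Lila ∩ Vanya ∩ Divya ∩ Vera: 07:15-09:00, 12:00-14:45.
Emeka ∩ Lila ∩ Vanya ∩ Divya ∩ Vera ∩ Luca: 07:15-08:30, 12:00-14:45.
The last common window of at least 60 minutes is 12:00-14:45; a 60-minute meeting can start as late as 13:45 and still end by 14:45.

13:45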